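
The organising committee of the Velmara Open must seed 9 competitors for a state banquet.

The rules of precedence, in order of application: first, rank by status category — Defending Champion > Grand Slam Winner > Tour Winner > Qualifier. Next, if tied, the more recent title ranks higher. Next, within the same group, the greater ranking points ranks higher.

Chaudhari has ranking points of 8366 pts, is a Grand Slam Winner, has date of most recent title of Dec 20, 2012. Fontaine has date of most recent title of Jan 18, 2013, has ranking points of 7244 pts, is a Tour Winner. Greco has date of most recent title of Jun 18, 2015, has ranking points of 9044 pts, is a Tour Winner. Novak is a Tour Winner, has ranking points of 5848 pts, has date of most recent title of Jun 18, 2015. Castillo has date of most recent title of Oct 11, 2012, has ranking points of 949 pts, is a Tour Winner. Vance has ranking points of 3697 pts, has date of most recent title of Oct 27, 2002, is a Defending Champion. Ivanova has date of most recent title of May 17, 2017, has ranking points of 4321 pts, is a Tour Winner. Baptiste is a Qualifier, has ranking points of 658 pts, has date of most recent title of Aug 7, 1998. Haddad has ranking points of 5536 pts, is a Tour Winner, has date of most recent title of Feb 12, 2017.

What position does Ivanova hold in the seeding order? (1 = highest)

3

By status category: Vance (Defending Champion); then Chaudhari (Grand Slam Winner); then Ivanova, Haddad, Greco, Novak, Fontaine and Castillo (Tour Winner); then Baptiste (Qualifier).
Among Ivanova, Haddad, Greco, Novak, Fontaine and Castillo, by date of most recent title (later first): Ivanova (May 17, 2017) before Haddad (Feb 12, 2017) before Greco and Novak (Jun 18, 2015) before Fontaine (Jan 18, 2013) before Castillo (Oct 11, 2012).
Among Greco and Novak, by ranking points (higher first): Greco (9044 pts) before Novak (5848 pts).
Order: Vance, Chaudhari, Ivanova, Haddad, Greco, Novak, Fontaine, Castillo, Baptiste. So position 3.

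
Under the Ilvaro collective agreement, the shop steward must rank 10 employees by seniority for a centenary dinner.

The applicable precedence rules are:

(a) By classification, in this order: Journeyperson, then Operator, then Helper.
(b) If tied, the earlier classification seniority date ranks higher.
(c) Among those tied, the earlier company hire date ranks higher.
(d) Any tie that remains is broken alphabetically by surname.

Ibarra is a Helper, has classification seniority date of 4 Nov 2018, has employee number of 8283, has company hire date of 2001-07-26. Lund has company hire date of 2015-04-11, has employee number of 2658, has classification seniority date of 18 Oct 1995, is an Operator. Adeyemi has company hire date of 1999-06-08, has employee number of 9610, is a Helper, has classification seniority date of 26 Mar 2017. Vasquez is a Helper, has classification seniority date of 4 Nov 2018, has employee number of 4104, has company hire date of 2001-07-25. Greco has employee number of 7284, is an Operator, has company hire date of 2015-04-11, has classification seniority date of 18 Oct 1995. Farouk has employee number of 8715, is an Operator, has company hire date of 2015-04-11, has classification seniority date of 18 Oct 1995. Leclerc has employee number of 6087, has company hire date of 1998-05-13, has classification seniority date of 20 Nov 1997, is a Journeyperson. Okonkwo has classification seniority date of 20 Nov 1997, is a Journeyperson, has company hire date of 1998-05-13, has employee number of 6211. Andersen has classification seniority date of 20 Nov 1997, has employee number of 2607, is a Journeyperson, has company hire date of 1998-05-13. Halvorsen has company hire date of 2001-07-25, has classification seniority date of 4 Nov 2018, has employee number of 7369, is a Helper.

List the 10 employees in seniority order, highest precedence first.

By classification: Andersen, Leclerc and Okonkwo (Journeyperson); then Farouk, Greco and Lund (Operator); then Adeyemi, Halvorsen, Vasquez and Ibarra (Helper).
Andersen, Leclerc and Okonkwo all have classification seniority date 20 Nov 1997, so the next rule applies.
Andersen, Leclerc and Okonkwo all have company hire date 1998-05-13, so the next rule applies.
Among Andersen, Leclerc and Okonkwo, alphabetically by surname: Andersen before Leclerc before Okonkwo.
Farouk, Greco and Lund all have classification seniority date 18 Oct 1995, so the next rule applies.
Farouk, Greco and Lund all have company hire date 2015-04-11, so the next rule applies.
Among Farouk, Greco and Lund, alphabetically by surname: Farouk before Greco before Lund.
Among Adeyemi, Halvorsen, Vasquez and Ibarra, by classification seniority date (earlier first): Adeyemi (26 Mar 2017) before Halvorsen, Vasquez and Ibarra (4 Nov 2018).
Among Halvorsen, Vasquez and Ibarra, by company hire date (earlier first): Halvorsen and Vasquez (2001-07-25) before Ibarra (2001-07-26).
Among Halvorsen and Vasquez, alphabetically by surname: Halvorsen before Vasquez.
Full order: Andersen, Leclerc, Okonkwo, Farouk, Greco, Lund, Adeyemi, Halvorsen, Vasquez, Ibarra.

Andersen, Leclerc, Okonkwo, Farouk, Greco, Lund, Adeyemi, Halvorsen, Vasquez, Ibarra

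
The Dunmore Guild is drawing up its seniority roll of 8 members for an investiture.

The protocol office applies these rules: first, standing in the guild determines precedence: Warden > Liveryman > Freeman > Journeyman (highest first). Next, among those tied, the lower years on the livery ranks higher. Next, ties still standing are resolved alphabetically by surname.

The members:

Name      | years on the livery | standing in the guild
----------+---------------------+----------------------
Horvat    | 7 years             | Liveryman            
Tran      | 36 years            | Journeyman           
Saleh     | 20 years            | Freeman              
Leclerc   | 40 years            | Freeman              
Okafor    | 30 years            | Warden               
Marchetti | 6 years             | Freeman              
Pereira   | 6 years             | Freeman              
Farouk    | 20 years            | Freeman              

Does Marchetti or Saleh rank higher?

By standing in the guild: Okafor (Warden); then Horvat (Liveryman); then Marchetti, Pereira, Farouk, Saleh and Leclerc (Freeman); then Tran (Journeyman).
Among Marchetti, Pereira, Farouk, Saleh and Leclerc, by years on the livery (lower first): Marchetti and Pereira (6 years) before Farouk and Saleh (20 years) before Leclerc (40 years).
Among Marchetti and Pereira, alphabetically by surname: Marchetti before Pereira.
Among Farouk and Saleh, alphabetically by surname: Farouk before Saleh.
So Marchetti takes precedence.

Marchetti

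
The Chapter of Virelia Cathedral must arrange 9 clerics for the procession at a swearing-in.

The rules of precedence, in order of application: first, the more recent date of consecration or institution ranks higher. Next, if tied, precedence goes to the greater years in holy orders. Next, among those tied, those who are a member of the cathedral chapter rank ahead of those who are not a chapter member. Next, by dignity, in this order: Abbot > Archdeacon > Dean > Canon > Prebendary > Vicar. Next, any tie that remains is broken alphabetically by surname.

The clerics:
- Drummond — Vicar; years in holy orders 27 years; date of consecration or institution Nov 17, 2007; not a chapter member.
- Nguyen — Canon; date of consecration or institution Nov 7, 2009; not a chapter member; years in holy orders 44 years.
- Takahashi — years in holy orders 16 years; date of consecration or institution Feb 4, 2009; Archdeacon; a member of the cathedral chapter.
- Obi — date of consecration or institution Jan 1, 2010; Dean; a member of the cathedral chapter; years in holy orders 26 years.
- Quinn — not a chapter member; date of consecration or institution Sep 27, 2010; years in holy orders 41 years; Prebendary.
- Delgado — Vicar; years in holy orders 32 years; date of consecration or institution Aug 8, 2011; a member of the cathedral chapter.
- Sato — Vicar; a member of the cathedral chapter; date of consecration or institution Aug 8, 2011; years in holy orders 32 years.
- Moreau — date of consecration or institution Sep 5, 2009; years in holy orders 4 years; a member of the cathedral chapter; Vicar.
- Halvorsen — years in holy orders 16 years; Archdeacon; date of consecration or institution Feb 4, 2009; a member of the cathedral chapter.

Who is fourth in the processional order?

Obi

By date of consecration or institution (later first): Delgado and Sato (both Aug 8, 2011); then Quinn (Sep 27, 2010); then Obi (Jan 1, 2010); then Nguyen (Nov 7, 2009); then Moreau (Sep 5, 2009); then Halvorsen and Takahashi (both Feb 4, 2009); then Drummond (Nov 17, 2007).
Delgado and Sato both have years in holy orders 32 years, so the next rule applies.
Delgado and Sato are each a member of the cathedral chapter, so the next rule applies.
Delgado and Sato are each Vicar, so the next rule applies.
Among Delgado and Sato, alphabetically by surname: Delgado before Sato.
Halvorsen and Takahashi both have years in holy orders 16 years, so the next rule applies.
Halvorsen and Takahashi are each a member of the cathedral chapter, so the next rule applies.
Halvorsen and Takahashi are each Archdeacon, so the next rule applies.
Among Halvorsen and Takahashi, alphabetically by surname: Halvorsen before Takahashi.
Order: Delgado, Sato, Quinn, Obi, Nguyen, Moreau, Halvorsen, Takahashi, Drummond.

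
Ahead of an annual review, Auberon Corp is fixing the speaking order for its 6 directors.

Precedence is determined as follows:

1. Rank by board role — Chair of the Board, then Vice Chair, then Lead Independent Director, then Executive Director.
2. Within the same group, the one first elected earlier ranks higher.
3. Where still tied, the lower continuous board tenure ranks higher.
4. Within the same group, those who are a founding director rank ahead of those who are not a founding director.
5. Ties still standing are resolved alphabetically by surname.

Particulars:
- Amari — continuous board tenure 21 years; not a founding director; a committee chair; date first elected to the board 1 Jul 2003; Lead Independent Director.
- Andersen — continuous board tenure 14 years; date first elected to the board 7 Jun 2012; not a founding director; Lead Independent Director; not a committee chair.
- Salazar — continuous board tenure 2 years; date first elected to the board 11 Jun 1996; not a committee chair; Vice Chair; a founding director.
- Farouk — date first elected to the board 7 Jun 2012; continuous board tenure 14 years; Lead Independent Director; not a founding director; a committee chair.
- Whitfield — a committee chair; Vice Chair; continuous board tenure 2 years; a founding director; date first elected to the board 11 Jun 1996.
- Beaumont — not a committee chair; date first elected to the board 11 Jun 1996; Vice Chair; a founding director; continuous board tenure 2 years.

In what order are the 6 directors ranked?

By board role: Beaumont, Salazar and Whitfield (Vice Chair); then Amari, Andersen and Farouk (Lead Independent Director).
Beaumont, Salazar and Whitfield all have date first elected to the board 11 Jun 1996, so the next rule applies.
Beaumont, Salazar and Whitfield all have continuous board tenure 2 years, so the next rule applies.
Beaumont, Salazar and Whitfield are each a founding director, so the next rule applies.
Among Beaumont, Salazar and Whitfield, alphabetically by surname: Beaumont before Salazar before Whitfield.
Among Amari, Andersen and Farouk, by date first elected to the board (earlier first): Amari (1 Jul 2003) before Andersen and Farouk (7 Jun 2012).
Andersen and Farouk both have continuous board tenure 14 years, so the next rule applies.
Andersen and Farouk are each not a founding director, so the next rule applies.
Among Andersen and Farouk, alphabetically by surname: Andersen before Farouk.
Full order: Beaumont, Salazar, Whitfield, Amari, Andersen, Farouk.

Beaumont, Salazar, Whitfield, Amari, Andersen, Farouk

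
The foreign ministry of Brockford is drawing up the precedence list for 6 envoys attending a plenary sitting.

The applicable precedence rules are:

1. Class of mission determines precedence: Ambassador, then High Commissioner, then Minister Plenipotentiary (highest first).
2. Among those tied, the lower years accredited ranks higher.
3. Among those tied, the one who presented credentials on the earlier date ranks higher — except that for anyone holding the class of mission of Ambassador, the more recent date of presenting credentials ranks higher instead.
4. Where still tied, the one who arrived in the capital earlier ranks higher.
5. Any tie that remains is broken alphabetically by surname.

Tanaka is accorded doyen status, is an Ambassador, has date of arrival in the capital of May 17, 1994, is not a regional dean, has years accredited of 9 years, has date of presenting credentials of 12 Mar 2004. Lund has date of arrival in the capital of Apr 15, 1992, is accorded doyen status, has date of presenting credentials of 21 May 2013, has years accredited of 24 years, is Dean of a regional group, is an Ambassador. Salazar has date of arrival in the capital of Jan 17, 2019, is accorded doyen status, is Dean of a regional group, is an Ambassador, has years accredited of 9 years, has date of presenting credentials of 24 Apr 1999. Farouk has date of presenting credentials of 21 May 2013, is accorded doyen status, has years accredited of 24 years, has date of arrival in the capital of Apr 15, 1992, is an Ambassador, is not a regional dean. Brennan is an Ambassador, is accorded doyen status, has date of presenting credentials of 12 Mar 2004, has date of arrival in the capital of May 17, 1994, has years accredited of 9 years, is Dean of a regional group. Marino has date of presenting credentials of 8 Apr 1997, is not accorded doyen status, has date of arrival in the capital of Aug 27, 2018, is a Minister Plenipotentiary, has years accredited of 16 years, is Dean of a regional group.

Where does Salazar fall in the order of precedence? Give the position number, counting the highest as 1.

By class of mission: Brennan, Tanaka, Salazar, Farouk and Lund (Ambassador); then Marino (Minister Plenipotentiary).
Among Brennan, Tanaka, Salazar, Farouk and Lund, by years accredited (lower first): Brennan, Tanaka and Salazar (9 years) before Farouk and Lund (24 years).
Among Brennan, Tanaka and Salazar, by date of presenting credentials (later first) (reversed rule for this group): Brennan and Tanaka (12 Mar 2004) before Salazar (24 Apr 1999).
Brennan and Tanaka both have date of arrival in the capital May 17, 1994, so the next rule applies.
Among Brennan and Tanaka, alphabetically by surname: Brennan before Tanaka.
Farouk and Lund both have date of presenting credentials 21 May 2013, so the next rule applies.
Farouk and Lund both have date of arrival in the capital Apr 15, 1992, so the next rule applies.
Among Farouk and Lund, alphabetically by surname: Farouk before Lund.
Order: Brennan, Tanaka, Salazar, Farouk, Lund, Marino. So position 3.

3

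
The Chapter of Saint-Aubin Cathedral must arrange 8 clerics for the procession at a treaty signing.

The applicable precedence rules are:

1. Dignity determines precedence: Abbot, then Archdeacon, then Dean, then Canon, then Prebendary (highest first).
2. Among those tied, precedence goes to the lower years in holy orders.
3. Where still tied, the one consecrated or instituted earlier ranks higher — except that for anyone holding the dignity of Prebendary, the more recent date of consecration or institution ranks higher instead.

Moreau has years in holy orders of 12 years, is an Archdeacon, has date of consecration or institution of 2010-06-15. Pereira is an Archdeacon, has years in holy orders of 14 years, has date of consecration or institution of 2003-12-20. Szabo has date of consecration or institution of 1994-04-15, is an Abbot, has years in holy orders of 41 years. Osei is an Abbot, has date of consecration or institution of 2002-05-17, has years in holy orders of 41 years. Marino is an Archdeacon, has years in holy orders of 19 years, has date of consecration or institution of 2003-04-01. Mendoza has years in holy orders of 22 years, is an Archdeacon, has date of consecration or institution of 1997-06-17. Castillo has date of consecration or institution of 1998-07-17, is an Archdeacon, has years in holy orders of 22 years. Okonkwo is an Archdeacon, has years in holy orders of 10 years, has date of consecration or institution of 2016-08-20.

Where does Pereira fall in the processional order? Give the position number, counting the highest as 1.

By dignity: Szabo and Osei (Abbot); then Okonkwo, Moreau, Pereira, Marino, Mendoza and Castillo (Archdeacon).
Szabo and Osei both have years in holy orders 41 years, so the next rule applies.
Among Szabo and Osei, by date of consecration or institution (earlier first): Szabo (1994-04-15) before Osei (2002-05-17).
Among Okonkwo, Moreau, Pereira, Marino, Mendoza and Castillo, by years in holy orders (lower first): Okonkwo (10 years) before Moreau (12 years) before Pereira (14 years) before Marino (19 years) before Mendoza and Castillo (22 years).
Among Mendoza and Castillo, by date of consecration or institution (earlier first): Mendoza (1997-06-17) before Castillo (1998-07-17).
Order: Szabo, Osei, Okonkwo, Moreau, Pereira, Marino, Mendoza, Castillo. So position 5.

5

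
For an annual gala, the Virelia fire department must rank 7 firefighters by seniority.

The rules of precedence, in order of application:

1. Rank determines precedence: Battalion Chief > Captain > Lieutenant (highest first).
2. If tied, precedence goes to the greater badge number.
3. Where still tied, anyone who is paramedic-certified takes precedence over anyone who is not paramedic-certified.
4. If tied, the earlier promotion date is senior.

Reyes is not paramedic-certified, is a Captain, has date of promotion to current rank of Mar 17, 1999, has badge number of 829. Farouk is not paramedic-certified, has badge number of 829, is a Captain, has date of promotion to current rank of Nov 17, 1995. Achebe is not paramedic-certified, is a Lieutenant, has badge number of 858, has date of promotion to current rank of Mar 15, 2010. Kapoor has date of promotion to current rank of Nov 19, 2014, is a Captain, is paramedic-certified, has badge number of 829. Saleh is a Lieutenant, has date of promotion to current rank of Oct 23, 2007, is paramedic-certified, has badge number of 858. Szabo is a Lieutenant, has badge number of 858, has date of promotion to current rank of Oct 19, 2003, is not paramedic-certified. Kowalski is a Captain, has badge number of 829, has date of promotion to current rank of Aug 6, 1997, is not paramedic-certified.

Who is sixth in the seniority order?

By rank: Kapoor, Farouk, Kowalski and Reyes (Captain); then Saleh, Szabo and Achebe (Lieutenant).
Kapoor, Farouk, Kowalski and Reyes all have badge number 829, so the next rule applies.
Among Kapoor, Farouk, Kowalski and Reyes, paramedic-certified before not paramedic-certified: Kapoor (paramedic-certified) before Farouk, Kowalski and Reyes (not paramedic-certified).
Among Farouk, Kowalski and Reyes, by date of promotion to current rank (earlier first): Farouk (Nov 17, 1995) before Kowalski (Aug 6, 1997) before Reyes (Mar 17, 1999).
Saleh, Szabo and Achebe all have badge number 858, so the next rule applies.
Among Saleh, Szabo and Achebe, paramedic-certified before not paramedic-certified: Saleh (paramedic-certified) before Szabo and Achebe (not paramedic-certified).
Among Szabo and Achebe, by date of promotion to current rank (earlier first): Szabo (Oct 19, 2003) before Achebe (Mar 15, 2010).
Order: Kapoor, Farouk, Kowalski, Reyes, Saleh, Szabo, Achebe.

Szabo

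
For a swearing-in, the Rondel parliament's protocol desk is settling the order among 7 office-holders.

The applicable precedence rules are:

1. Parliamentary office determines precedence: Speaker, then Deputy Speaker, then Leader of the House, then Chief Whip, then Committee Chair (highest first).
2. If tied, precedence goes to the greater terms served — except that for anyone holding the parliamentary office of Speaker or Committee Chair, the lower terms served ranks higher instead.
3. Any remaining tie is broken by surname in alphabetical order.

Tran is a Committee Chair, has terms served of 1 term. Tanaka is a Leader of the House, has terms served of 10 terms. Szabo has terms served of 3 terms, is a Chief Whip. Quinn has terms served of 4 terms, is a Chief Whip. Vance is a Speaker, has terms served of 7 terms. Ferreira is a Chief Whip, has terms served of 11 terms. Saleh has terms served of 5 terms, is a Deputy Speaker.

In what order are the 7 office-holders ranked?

Vance, Saleh, Tanaka, Ferreira, Quinn, Szabo, Tran

By parliamentary office: Vance (Speaker); then Saleh (Deputy Speaker); then Tanaka (Leader of the House); then Ferreira, Quinn and Szabo (Chief Whip); then Tran (Committee Chair).
Among Ferreira, Quinn and Szabo, by terms served (higher first): Ferreira (11 terms) before Quinn (4 terms) before Szabo (3 terms).
Full order: Vance, Saleh, Tanaka, Ferreira, Quinn, Szabo, Tran.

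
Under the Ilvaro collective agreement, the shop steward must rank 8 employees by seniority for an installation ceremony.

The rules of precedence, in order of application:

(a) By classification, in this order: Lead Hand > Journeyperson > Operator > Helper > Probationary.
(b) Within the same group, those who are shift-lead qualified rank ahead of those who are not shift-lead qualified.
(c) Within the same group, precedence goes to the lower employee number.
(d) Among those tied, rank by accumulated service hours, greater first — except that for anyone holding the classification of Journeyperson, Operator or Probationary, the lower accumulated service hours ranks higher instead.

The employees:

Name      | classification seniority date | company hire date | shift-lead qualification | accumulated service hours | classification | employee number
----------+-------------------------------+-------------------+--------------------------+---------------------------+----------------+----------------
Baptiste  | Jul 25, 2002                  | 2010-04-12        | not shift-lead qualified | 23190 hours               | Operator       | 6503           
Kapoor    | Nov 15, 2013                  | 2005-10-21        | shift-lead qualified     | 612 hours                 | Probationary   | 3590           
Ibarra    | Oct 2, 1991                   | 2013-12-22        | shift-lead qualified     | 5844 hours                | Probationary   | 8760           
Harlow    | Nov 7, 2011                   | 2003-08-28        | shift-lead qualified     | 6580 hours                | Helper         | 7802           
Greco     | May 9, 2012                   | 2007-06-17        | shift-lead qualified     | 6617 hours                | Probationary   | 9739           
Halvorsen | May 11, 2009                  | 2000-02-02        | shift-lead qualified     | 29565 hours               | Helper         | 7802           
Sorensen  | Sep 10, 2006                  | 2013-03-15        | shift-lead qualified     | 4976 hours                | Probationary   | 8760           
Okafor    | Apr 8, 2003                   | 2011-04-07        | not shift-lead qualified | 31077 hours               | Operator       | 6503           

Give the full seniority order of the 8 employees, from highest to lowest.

By classification: Baptiste and Okafor (Operator); then Halvorsen and Harlow (Helper); then Kapoor, Sorensen, Ibarra and Greco (Probationary).
Baptiste and Okafor are each not shift-lead qualified, so the next rule applies.
Baptiste and Okafor both have employee number 6503, so the next rule applies.
Among Baptiste and Okafor, by accumulated service hours (lower first) (reversed rule for this group): Baptiste (23190 hours) before Okafor (31077 hours).
Halvorsen and Harlow are each shift-lead qualified, so the next rule applies.
Halvorsen and Harlow both have employee number 7802, so the next rule applies.
Among Halvorsen and Harlow, by accumulated service hours (higher first): Halvorsen (29565 hours) before Harlow (6580 hours).
Kapoor, Sorensen, Ibarra and Greco are each shift-lead qualified, so the next rule applies.
Among Kapoor, Sorensen, Ibarra and Greco, by employee number (lower first): Kapoor (3590) before Sorensen and Ibarra (8760) before Greco (9739).
Among Sorensen and Ibarra, by accumulated service hours (lower first) (reversed rule for this group): Sorensen (4976 hours) before Ibarra (5844 hours).
Full order: Baptiste, Okafor, Halvorsen, Harlow, Kapoor, Sorensen, Ibarra, Greco.

Baptiste, Okafor, Halvorsen, Harlow, Kapoor, Sorensen, Ibarra, Greco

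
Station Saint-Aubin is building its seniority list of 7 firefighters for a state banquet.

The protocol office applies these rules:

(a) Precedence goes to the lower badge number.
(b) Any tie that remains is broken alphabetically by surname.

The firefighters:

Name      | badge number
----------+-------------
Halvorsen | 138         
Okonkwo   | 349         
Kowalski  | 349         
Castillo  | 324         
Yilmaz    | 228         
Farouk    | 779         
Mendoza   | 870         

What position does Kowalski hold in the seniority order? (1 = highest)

By badge number (lower first): Halvorsen (138); then Yilmaz (228); then Castillo (324); then Kowalski and Okonkwo (both 349); then Farouk (779); then Mendoza (870).
Among Kowalski and Okonkwo, alphabetically by surname: Kowalski before Okonkwo.
Order: Halvorsen, Yilmaz, Castillo, Kowalski, Okonkwo, Farouk, Mendoza. So position 4.

4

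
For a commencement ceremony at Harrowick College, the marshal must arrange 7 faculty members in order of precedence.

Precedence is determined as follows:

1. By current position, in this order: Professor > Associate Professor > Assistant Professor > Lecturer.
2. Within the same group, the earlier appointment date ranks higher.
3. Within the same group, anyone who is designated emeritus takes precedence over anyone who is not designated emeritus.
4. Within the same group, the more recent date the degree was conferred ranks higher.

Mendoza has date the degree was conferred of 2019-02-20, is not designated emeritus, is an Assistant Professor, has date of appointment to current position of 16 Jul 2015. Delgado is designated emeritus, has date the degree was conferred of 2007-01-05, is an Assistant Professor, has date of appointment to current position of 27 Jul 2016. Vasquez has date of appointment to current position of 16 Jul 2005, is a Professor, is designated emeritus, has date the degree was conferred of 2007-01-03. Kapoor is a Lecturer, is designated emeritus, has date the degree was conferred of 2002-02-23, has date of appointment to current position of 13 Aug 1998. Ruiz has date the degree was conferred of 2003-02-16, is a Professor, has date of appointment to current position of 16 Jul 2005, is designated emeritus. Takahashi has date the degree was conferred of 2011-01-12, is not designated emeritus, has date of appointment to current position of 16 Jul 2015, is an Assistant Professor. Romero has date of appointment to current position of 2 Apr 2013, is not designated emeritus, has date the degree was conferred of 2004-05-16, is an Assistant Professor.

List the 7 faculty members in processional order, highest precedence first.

By current position: Vasquez and Ruiz (Professor); then Romero, Mendoza, Takahashi and Delgado (Assistant Professor); then Kapoor (Lecturer).
Vasquez and Ruiz both have date of appointment to current position 16 Jul 2005, so the next rule applies.
Vasquez and Ruiz are each designated emeritus, so the next rule applies.
Among Vasquez and Ruiz, by date the degree was conferred (later first): Vasquez (2007-01-03) before Ruiz (2003-02-16).
Among Romero, Mendoza, Takahashi and Delgado, by date of appointment to current position (earlier first): Romero (2 Apr 2013) before Mendoza and Takahashi (16 Jul 2015) before Delgado (27 Jul 2016).
Mendoza and Takahashi are each not designated emeritus, so the next rule applies.
Among Mendoza and Takahashi, by date the degree was conferred (later first): Mendoza (2019-02-20) before Takahashi (2011-01-12).
Full order: Vasquez, Ruiz, Romero, Mendoza, Takahashi, Delgado, Kapoor.

Vasquez, Ruiz, Romero, Mendoza, Takahashi, Delgado, Kapoor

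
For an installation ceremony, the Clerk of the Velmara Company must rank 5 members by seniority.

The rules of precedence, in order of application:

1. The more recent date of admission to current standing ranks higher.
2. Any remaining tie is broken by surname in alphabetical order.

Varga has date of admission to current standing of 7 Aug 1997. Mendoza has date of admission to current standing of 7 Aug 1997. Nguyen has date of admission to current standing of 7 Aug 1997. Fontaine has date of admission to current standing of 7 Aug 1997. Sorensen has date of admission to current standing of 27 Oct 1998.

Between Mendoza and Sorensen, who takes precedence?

By date of admission to current standing (later first): Sorensen (27 Oct 1998); then Fontaine, Mendoza, Nguyen and Varga (each 7 Aug 1997).
Among Fontaine, Mendoza, Nguyen and Varga, alphabetically by surname: Fontaine before Mendoza before Nguyen before Varga.
So Sorensen takes precedence.

Sorensen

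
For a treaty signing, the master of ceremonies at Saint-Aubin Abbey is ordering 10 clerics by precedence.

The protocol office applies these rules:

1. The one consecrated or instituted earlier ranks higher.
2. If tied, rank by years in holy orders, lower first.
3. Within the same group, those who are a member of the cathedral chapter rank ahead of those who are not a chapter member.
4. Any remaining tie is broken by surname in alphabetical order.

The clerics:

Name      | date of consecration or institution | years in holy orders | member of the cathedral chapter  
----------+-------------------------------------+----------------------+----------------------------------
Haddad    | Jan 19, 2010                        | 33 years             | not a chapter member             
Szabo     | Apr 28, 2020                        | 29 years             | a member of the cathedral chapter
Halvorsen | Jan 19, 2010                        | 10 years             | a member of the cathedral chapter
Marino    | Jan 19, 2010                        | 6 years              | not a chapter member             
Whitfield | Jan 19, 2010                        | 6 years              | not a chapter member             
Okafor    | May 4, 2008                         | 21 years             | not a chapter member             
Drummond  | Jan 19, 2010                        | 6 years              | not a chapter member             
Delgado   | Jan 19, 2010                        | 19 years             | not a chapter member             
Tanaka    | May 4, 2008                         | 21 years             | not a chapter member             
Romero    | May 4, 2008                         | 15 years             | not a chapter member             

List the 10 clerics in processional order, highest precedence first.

By date of consecration or institution (earlier first): Romero, Okafor and Tanaka (each May 4, 2008); then Drummond, Marino, Whitfield, Halvorsen, Delgado and Haddad (each Jan 19, 2010); then Szabo (Apr 28, 2020).
Among Romero, Okafor and Tanaka, by years in holy orders (lower first): Romero (15 years) before Okafor and Tanaka (21 years).
Okafor and Tanaka are each not a chapter member, so the next rule applies.
Among Okafor and Tanaka, alphabetically by surname: Okafor before Tanaka.
Among Drummond, Marino, Whitfield, Halvorsen, Delgado and Haddad, by years in holy orders (lower first): Drummond, Marino and Whitfield (6 years) before Halvorsen (10 years) before Delgado (19 years) before Haddad (33 years).
Drummond, Marino and Whitfield are each not a chapter member, so the next rule applies.
Among Drummond, Marino and Whitfield, alphabetically by surname: Drummond before Marino before Whitfield.
Full order: Romero, Okafor, Tanaka, Drummond, Marino, Whitfield, Halvorsen, Delgado, Haddad, Szabo.

Romero, Okafor, Tanaka, Drummond, Marino, Whitfield, Halvorsen, Delgado, Haddad, Szabo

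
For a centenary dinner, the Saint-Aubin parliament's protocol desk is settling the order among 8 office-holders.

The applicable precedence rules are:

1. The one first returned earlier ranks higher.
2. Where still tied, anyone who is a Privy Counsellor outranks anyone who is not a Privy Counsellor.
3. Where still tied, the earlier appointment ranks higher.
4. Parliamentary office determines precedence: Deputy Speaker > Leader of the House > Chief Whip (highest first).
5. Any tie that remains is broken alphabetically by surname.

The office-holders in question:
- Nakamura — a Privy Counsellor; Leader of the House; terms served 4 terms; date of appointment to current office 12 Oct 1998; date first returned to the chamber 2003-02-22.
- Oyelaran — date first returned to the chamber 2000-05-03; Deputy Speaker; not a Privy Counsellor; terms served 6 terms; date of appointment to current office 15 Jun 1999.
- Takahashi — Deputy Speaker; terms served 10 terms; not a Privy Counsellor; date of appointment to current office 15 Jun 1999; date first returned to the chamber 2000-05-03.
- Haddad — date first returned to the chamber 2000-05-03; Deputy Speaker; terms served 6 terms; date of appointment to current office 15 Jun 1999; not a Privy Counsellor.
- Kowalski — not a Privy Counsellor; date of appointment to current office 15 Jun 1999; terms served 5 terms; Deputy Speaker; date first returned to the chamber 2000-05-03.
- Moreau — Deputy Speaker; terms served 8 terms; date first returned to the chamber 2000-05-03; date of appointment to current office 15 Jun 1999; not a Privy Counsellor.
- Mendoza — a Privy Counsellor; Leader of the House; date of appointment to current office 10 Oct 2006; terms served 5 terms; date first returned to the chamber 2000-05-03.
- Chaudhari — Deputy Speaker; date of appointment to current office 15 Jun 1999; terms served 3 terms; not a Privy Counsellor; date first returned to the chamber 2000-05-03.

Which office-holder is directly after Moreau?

By date first returned to the chamber (earlier first): Mendoza, Chaudhari, Haddad, Kowalski, Moreau, Oyelaran and Takahashi (each 2000-05-03); then Nakamura (2003-02-22).
Among Mendoza, Chaudhari, Haddad, Kowalski, Moreau, Oyelaran and Takahashi, a Privy Counsellor before not a Privy Counsellor: Mendoza (a Privy Counsellor) before Chaudhari, Haddad, Kowalski, Moreau, Oyelaran and Takahashi (not a Privy Counsellor).
Chaudhari, Haddad, Kowalski, Moreau, Oyelaran and Takahashi all have date of appointment to current office 15 Jun 1999, so the next rule applies.
Chaudhari, Haddad, Kowalski, Moreau, Oyelaran and Takahashi are each Deputy Speaker, so the next rule applies.
Among Chaudhari, Haddad, Kowalski, Moreau, Oyelaran and Takahashi, alphabetically by surname: Chaudhari before Haddad before Kowalski before Moreau before Oyelaran before Takahashi.
Order: Mendoza, Chaudhari, Haddad, Kowalski, Moreau, Oyelaran, Takahashi, Nakamura.

Oyelaran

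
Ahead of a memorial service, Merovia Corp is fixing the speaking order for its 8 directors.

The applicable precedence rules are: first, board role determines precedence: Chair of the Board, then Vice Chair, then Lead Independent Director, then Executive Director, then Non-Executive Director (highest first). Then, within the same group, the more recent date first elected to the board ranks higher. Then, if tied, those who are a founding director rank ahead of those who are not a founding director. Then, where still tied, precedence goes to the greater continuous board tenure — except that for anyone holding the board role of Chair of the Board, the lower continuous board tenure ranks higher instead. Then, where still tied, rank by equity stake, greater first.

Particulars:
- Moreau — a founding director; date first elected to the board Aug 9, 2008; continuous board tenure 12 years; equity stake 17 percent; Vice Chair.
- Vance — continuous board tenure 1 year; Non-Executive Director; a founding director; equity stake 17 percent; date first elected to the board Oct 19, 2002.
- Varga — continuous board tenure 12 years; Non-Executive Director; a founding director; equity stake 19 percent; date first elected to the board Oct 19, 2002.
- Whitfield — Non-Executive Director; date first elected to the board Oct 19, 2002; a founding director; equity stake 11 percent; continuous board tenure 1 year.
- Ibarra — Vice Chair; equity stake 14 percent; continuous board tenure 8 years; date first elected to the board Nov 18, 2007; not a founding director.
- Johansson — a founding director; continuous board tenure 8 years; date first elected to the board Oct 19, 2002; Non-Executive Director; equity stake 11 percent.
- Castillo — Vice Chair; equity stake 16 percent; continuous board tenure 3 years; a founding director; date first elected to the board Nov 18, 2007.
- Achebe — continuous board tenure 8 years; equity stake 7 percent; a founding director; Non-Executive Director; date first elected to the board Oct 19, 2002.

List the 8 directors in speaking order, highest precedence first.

By board role: Moreau, Castillo and Ibarra (Vice Chair); then Varga, Johansson, Achebe, Vance and Whitfield (Non-Executive Director).
Among Moreau, Castillo and Ibarra, by date first elected to the board (later first): Moreau (Aug 9, 2008) before Castillo and Ibarra (Nov 18, 2007).
Among Castillo and Ibarra, a founding director before not a founding director: Castillo (a founding director) before Ibarra (not a founding director).
Varga, Johansson, Achebe, Vance and Whitfield all have date first elected to the board Oct 19, 2002, so the next rule applies.
Varga, Johansson, Achebe, Vance and Whitfield are each a founding director, so the next rule applies.
Among Varga, Johansson, Achebe, Vance and Whitfield, by continuous board tenure (higher first): Varga (12 years) before Johansson and Achebe (8 years) before Vance and Whitfield (1 year).
Among Johansson and Achebe, by equity stake (higher first): Johansson (11 percent) before Achebe (7 percent).
Among Vance and Whitfield, by equity stake (higher first): Vance (17 percent) before Whitfield (11 percent).
Full order: Moreau, Castillo, Ibarra, Varga, Johansson, Achebe, Vance, Whitfield.

Moreau, Castillo, Ibarra, Varga, Johansson, Achebe, Vance, Whitfield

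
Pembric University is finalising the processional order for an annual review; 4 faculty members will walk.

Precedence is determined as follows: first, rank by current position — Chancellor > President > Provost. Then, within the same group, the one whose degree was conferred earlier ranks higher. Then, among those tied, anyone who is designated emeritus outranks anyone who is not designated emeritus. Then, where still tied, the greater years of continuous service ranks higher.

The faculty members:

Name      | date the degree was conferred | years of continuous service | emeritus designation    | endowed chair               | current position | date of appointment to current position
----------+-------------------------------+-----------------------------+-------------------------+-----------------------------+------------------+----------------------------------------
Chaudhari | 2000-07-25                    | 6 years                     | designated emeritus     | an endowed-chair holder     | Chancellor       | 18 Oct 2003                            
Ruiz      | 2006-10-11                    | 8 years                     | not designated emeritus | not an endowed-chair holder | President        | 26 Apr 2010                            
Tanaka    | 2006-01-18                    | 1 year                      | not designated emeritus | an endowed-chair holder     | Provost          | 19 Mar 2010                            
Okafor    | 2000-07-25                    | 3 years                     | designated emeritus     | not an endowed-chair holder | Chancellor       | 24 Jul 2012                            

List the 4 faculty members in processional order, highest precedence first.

By current position: Chaudhari and Okafor (Chancellor); then Ruiz (President); then Tanaka (Provost).
Chaudhari and Okafor both have date the degree was conferred 2000-07-25, so the next rule applies.
Chaudhari and Okafor are each designated emeritus, so the next rule applies.
Among Chaudhari and Okafor, by years of continuous service (higher first): Chaudhari (6 years) before Okafor (3 years).
Full order: Chaudhari, Okafor, Ruiz, Tanaka.

Chaudhari, Okafor, Ruiz, Tanaka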